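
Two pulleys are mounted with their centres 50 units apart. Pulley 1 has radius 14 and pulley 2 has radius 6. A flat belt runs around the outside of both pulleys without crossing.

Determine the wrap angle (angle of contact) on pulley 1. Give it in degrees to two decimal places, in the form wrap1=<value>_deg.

open belt: β = asin((r2−r1)/C) = asin(-8/50) = -9.2069°
wrap1 = π − 2β = 198.4138°
wrap2 = π + 2β = 161.5862°

wrap1=198.41_deg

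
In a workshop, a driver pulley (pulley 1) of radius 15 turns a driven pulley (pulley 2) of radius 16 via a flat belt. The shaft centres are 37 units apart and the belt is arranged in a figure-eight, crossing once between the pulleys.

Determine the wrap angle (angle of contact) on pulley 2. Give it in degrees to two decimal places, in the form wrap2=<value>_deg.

crossed belt: β = asin((r1+r2)/C) = asin(31/37) = 56.9125°
wrap1 = wrap2 = π + 2β = 293.8250°

wrap2=293.83_deg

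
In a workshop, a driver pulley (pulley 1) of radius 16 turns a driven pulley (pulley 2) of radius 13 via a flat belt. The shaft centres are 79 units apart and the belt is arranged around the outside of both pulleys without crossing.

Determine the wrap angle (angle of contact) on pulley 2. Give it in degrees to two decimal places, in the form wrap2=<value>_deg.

open belt: β = asin((r2−r1)/C) = asin(-3/79) = -2.1763°
wrap1 = π − 2β = 184.3526°
wrap2 = π + 2β = 175.6474°

wrap2=175.65_deg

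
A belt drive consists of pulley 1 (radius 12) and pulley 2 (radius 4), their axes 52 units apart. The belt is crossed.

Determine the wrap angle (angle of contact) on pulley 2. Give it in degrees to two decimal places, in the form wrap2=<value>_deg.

wrap2=215.84_deg

crossed belt: β = asin((r1+r2)/C) = asin(16/52) = 17.9202°
wrap1 = wrap2 = π + 2β = 215.8404°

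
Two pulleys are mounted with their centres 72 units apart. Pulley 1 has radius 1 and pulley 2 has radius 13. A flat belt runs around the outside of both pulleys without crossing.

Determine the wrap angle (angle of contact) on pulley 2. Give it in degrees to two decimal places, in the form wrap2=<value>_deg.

open belt: β = asin((r2−r1)/C) = asin(12/72) = 9.5941°
wrap1 = π − 2β = 160.8119°
wrap2 = π + 2β = 199.1881°

wrap2=199.19_deg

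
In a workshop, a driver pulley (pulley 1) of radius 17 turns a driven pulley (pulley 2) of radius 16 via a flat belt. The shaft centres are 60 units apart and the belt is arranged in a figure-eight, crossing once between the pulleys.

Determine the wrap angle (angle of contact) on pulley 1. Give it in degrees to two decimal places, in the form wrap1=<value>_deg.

crossed belt: β = asin((r1+r2)/C) = asin(33/60) = 33.3670°
wrap1 = wrap2 = π + 2β = 246.7340°

wrap1=246.73_deg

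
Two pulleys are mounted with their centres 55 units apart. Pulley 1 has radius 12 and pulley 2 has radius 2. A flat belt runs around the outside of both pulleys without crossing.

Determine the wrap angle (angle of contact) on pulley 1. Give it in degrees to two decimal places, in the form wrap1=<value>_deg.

wrap1=200.95_deg

open belt: β = asin((r2−r1)/C) = asin(-10/55) = -10.4757°
wrap1 = π − 2β = 200.9514°
wrap2 = π + 2β = 159.0486°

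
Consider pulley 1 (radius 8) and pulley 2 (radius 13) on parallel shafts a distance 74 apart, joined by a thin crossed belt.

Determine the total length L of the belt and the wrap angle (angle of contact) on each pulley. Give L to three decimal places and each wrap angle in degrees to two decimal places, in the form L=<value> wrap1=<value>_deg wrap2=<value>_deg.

L=219.974 wrap1=212.97_deg wrap2=212.97_deg

crossed belt: β = asin((r1+r2)/C) = asin(21/74) = 16.4862°
wrap1 = wrap2 = π + 2β = 212.9723°
tangent length = C·cosβ = 70.9577
L = (r1+r2)·wrap + 2·C·cosβ = 21·3.7171 + 2·70.9577 = 219.9739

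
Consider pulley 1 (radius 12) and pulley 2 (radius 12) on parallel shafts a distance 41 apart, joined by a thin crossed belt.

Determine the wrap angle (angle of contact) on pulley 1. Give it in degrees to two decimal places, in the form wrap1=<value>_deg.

crossed belt: β = asin((r1+r2)/C) = asin(24/41) = 35.8288°
wrap1 = wrap2 = π + 2β = 251.6577°

wrap1=251.66_deg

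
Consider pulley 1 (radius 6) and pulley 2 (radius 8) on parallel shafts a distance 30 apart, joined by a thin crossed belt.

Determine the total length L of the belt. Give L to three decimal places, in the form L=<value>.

L=110.643

crossed belt: β = asin((r1+r2)/C) = asin(14/30) = 27.8181°
wrap1 = wrap2 = π + 2β = 235.6363°
tangent length = C·cosβ = 26.5330
L = (r1+r2)·wrap + 2·C·cosβ = 14·4.1126 + 2·26.5330 = 110.6428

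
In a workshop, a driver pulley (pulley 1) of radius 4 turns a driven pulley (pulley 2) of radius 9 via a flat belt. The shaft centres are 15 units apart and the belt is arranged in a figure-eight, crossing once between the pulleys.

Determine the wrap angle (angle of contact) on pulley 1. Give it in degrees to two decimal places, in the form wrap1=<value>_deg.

wrap1=300.15_deg

crossed belt: β = asin((r1+r2)/C) = asin(13/15) = 60.0736°
wrap1 = wrap2 = π + 2β = 300.1471°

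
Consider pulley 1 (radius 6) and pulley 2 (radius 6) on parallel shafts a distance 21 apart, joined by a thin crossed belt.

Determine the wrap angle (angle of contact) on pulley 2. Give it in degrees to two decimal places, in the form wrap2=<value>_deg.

crossed belt: β = asin((r1+r2)/C) = asin(12/21) = 34.8499°
wrap1 = wrap2 = π + 2β = 249.6998°

wrap2=249.70_deg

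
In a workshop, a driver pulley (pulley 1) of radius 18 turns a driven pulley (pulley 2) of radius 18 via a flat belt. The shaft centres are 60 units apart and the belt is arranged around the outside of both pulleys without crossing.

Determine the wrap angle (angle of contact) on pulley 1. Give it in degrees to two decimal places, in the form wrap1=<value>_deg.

wrap1=180.00_deg

open belt: β = asin((r2−r1)/C) = asin(0/60) = 0.0000°
wrap1 = π − 2β = 180.0000°
wrap2 = π + 2β = 180.0000°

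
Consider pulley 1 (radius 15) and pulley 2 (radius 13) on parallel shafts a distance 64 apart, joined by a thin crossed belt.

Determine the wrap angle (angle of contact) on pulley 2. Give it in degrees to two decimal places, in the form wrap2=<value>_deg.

crossed belt: β = asin((r1+r2)/C) = asin(28/64) = 25.9445°
wrap1 = wrap2 = π + 2β = 231.8890°

wrap2=231.89_deg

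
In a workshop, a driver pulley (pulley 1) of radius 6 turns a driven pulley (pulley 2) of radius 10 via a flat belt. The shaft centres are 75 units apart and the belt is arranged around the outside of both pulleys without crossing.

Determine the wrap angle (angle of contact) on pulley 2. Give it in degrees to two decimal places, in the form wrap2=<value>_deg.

wrap2=186.11_deg

open belt: β = asin((r2−r1)/C) = asin(4/75) = 3.0572°
wrap1 = π − 2β = 173.8855°
wrap2 = π + 2β = 186.1145°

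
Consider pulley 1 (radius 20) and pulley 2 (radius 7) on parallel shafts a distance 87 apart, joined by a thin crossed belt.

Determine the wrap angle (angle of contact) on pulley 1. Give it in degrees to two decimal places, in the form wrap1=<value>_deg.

crossed belt: β = asin((r1+r2)/C) = asin(27/87) = 18.0800°
wrap1 = wrap2 = π + 2β = 216.1600°

wrap1=216.16_deg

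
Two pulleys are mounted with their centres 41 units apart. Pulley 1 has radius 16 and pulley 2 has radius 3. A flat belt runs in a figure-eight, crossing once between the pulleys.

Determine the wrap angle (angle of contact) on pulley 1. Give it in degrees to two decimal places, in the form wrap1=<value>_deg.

wrap1=235.22_deg

crossed belt: β = asin((r1+r2)/C) = asin(19/41) = 27.6077°
wrap1 = wrap2 = π + 2β = 235.2153°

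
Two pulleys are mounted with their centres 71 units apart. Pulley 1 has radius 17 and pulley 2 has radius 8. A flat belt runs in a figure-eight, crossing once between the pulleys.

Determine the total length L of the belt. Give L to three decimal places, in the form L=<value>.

crossed belt: β = asin((r1+r2)/C) = asin(25/71) = 20.6166°
wrap1 = wrap2 = π + 2β = 221.2332°
tangent length = C·cosβ = 66.4530
L = (r1+r2)·wrap + 2·C·cosβ = 25·3.8612 + 2·66.4530 = 229.4372

L=229.437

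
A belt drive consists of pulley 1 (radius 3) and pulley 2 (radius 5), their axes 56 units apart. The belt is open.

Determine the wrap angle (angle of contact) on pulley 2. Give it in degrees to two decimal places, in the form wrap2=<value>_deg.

open belt: β = asin((r2−r1)/C) = asin(2/56) = 2.0467°
wrap1 = π − 2β = 175.9066°
wrap2 = π + 2β = 184.0934°

wrap2=184.09_deg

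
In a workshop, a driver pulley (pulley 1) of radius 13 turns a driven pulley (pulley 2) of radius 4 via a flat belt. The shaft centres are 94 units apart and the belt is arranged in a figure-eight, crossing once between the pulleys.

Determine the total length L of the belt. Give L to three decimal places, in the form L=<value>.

crossed belt: β = asin((r1+r2)/C) = asin(17/94) = 10.4193°
wrap1 = wrap2 = π + 2β = 200.8387°
tangent length = C·cosβ = 92.4500
L = (r1+r2)·wrap + 2·C·cosβ = 17·3.5053 + 2·92.4500 = 244.4900

L=244.490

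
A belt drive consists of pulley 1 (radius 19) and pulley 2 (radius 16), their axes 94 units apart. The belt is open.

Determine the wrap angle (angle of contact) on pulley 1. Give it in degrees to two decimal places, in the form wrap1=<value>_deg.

wrap1=183.66_deg

open belt: β = asin((r2−r1)/C) = asin(-3/94) = -1.8289°
wrap1 = π − 2β = 183.6578°
wrap2 = π + 2β = 176.3422°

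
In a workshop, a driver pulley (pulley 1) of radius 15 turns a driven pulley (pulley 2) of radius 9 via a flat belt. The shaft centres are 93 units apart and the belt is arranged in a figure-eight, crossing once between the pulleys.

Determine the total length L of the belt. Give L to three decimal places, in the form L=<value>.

L=267.627

crossed belt: β = asin((r1+r2)/C) = asin(24/93) = 14.9552°
wrap1 = wrap2 = π + 2β = 209.9105°
tangent length = C·cosβ = 89.8499
L = (r1+r2)·wrap + 2·C·cosβ = 24·3.6636 + 2·89.8499 = 267.6269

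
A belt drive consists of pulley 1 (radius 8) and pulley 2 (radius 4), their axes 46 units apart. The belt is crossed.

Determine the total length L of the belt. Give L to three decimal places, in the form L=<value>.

L=132.848

crossed belt: β = asin((r1+r2)/C) = asin(12/46) = 15.1217°
wrap1 = wrap2 = π + 2β = 210.2433°
tangent length = C·cosβ = 44.4072
L = (r1+r2)·wrap + 2·C·cosβ = 12·3.6694 + 2·44.4072 = 132.8477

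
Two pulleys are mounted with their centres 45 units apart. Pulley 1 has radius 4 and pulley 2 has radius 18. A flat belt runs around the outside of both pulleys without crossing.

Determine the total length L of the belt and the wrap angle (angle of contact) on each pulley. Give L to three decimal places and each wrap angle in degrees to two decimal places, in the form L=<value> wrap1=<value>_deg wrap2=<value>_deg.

L=163.507 wrap1=143.75_deg wrap2=216.25_deg

open belt: β = asin((r2−r1)/C) = asin(14/45) = 18.1262°
wrap1 = π − 2β = 143.7476°
wrap2 = π + 2β = 216.2524°
tangent length = C·cosβ = 42.7668
L = r1·wrap1 + r2·wrap2 + 2·C·cosβ = 4·2.5089 + 18·3.7743 + 2·42.7668 = 163.5068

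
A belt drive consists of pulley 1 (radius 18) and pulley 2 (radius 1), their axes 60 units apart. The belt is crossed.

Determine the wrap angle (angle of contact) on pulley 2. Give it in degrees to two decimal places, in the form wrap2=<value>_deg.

crossed belt: β = asin((r1+r2)/C) = asin(19/60) = 18.4615°
wrap1 = wrap2 = π + 2β = 216.9229°

wrap2=216.92_deg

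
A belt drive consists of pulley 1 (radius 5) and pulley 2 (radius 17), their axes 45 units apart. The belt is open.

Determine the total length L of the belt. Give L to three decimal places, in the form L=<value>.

L=162.334

open belt: β = asin((r2−r1)/C) = asin(12/45) = 15.4660°
wrap1 = π − 2β = 149.0680°
wrap2 = π + 2β = 210.9320°
tangent length = C·cosβ = 43.3705
L = r1·wrap1 + r2·wrap2 + 2·C·cosβ = 5·2.6017 + 17·3.6815 + 2·43.3705 = 162.3344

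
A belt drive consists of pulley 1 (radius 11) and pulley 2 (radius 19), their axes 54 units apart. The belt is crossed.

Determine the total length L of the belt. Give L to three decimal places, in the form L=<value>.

crossed belt: β = asin((r1+r2)/C) = asin(30/54) = 33.7490°
wrap1 = wrap2 = π + 2β = 247.4980°
tangent length = C·cosβ = 44.8999
L = (r1+r2)·wrap + 2·C·cosβ = 30·4.3197 + 2·44.8999 = 219.3894

L=219.389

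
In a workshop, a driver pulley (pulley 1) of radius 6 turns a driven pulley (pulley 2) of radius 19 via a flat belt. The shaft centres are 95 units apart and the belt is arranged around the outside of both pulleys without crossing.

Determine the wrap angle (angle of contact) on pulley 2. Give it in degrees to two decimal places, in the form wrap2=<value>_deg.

open belt: β = asin((r2−r1)/C) = asin(13/95) = 7.8652°
wrap1 = π − 2β = 164.2697°
wrap2 = π + 2β = 195.7303°

wrap2=195.73_deg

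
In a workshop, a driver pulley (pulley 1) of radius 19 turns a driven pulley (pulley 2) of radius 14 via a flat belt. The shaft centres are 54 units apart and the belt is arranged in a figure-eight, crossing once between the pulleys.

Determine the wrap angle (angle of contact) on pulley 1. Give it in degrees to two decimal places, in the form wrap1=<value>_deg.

crossed belt: β = asin((r1+r2)/C) = asin(33/54) = 37.6699°
wrap1 = wrap2 = π + 2β = 255.3398°

wrap1=255.34_deg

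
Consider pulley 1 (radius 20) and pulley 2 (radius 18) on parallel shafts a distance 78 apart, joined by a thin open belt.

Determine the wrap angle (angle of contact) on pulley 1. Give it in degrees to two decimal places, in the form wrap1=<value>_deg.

wrap1=182.94_deg

open belt: β = asin((r2−r1)/C) = asin(-2/78) = -1.4693°
wrap1 = π − 2β = 182.9386°
wrap2 = π + 2β = 177.0614°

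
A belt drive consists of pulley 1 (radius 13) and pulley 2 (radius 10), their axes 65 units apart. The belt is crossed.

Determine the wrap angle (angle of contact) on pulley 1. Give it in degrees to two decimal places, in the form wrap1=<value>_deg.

crossed belt: β = asin((r1+r2)/C) = asin(23/65) = 20.7227°
wrap1 = wrap2 = π + 2β = 221.4455°

wrap1=221.45_deg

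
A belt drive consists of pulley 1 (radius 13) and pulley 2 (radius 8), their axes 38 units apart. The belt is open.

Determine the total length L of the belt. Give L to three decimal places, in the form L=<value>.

L=142.632

open belt: β = asin((r2−r1)/C) = asin(-5/38) = -7.5608°
wrap1 = π − 2β = 195.1217°
wrap2 = π + 2β = 164.8783°
tangent length = C·cosβ = 37.6696
L = r1·wrap1 + r2·wrap2 + 2·C·cosβ = 13·3.4055 + 8·2.8777 + 2·37.6696 = 142.6323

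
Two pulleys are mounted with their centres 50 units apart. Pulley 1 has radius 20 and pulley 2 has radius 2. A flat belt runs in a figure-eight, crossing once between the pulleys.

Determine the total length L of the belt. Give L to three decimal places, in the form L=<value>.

L=178.961

crossed belt: β = asin((r1+r2)/C) = asin(22/50) = 26.1039°
wrap1 = wrap2 = π + 2β = 232.2078°
tangent length = C·cosβ = 44.8999
L = (r1+r2)·wrap + 2·C·cosβ = 22·4.0528 + 2·44.8999 = 178.9612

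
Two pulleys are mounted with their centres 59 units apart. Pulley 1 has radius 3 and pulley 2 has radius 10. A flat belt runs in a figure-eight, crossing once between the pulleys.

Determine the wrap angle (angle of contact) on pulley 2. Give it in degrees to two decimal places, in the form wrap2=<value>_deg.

wrap2=205.46_deg

crossed belt: β = asin((r1+r2)/C) = asin(13/59) = 12.7289°
wrap1 = wrap2 = π + 2β = 205.4579°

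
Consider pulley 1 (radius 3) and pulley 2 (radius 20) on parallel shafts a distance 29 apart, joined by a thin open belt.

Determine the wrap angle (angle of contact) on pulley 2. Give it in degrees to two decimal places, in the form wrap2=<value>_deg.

wrap2=251.78_deg

open belt: β = asin((r2−r1)/C) = asin(17/29) = 35.8883°
wrap1 = π − 2β = 108.2234°
wrap2 = π + 2β = 251.7766°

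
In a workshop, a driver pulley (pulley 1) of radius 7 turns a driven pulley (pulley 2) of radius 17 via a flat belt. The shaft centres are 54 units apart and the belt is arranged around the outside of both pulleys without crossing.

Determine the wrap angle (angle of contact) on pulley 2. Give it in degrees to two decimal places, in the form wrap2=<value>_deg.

wrap2=201.34_deg

open belt: β = asin((r2−r1)/C) = asin(10/54) = 10.6719°
wrap1 = π − 2β = 158.6561°
wrap2 = π + 2β = 201.3439°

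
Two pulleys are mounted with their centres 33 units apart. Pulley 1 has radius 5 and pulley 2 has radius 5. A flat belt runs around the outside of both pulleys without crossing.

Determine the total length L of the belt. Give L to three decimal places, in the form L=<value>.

open belt: β = asin((r2−r1)/C) = asin(0/33) = 0.0000°
wrap1 = π − 2β = 180.0000°
wrap2 = π + 2β = 180.0000°
tangent length = C·cosβ = 33.0000
L = r1·wrap1 + r2·wrap2 + 2·C·cosβ = 5·3.1416 + 5·3.1416 + 2·33.0000 = 97.4159

L=97.416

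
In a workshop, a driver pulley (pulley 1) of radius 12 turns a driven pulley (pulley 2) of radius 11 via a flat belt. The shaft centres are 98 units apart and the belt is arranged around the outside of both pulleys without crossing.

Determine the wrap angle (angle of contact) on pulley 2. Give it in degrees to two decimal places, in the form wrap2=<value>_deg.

wrap2=178.83_deg

open belt: β = asin((r2−r1)/C) = asin(-1/98) = -0.5847°
wrap1 = π − 2β = 181.1693°
wrap2 = π + 2β = 178.8307°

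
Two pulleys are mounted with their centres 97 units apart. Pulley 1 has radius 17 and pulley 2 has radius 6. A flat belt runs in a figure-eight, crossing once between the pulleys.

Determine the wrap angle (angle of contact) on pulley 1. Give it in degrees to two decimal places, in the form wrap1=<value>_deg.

wrap1=207.43_deg

crossed belt: β = asin((r1+r2)/C) = asin(23/97) = 13.7162°
wrap1 = wrap2 = π + 2β = 207.4325°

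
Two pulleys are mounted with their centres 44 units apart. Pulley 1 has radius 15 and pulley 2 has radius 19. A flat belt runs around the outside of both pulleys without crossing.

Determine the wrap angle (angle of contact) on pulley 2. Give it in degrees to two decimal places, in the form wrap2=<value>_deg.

wrap2=190.43_deg

open belt: β = asin((r2−r1)/C) = asin(4/44) = 5.2159°
wrap1 = π − 2β = 169.5682°
wrap2 = π + 2β = 190.4318°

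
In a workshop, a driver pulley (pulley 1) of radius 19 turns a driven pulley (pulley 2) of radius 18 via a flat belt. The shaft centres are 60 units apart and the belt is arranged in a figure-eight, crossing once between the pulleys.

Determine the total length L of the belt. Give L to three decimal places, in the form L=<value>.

crossed belt: β = asin((r1+r2)/C) = asin(37/60) = 38.0731°
wrap1 = wrap2 = π + 2β = 256.1462°
tangent length = C·cosβ = 47.2335
L = (r1+r2)·wrap + 2·C·cosβ = 37·4.4706 + 2·47.2335 = 259.8790

L=259.879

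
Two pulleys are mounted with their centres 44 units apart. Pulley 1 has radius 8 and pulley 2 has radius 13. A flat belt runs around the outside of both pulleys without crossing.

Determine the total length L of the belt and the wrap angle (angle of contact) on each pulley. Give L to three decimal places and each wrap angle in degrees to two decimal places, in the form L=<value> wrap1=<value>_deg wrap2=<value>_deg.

L=154.542 wrap1=166.95_deg wrap2=193.05_deg

open belt: β = asin((r2−r1)/C) = asin(5/44) = 6.5250°
wrap1 = π − 2β = 166.9500°
wrap2 = π + 2β = 193.0500°
tangent length = C·cosβ = 43.7150
L = r1·wrap1 + r2·wrap2 + 2·C·cosβ = 8·2.9138 + 13·3.3694 + 2·43.7150 = 154.5422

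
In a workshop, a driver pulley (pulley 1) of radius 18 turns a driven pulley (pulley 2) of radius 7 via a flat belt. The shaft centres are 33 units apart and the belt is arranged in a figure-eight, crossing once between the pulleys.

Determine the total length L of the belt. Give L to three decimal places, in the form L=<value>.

L=164.601

crossed belt: β = asin((r1+r2)/C) = asin(25/33) = 49.2509°
wrap1 = wrap2 = π + 2β = 278.5019°
tangent length = C·cosβ = 21.5407
L = (r1+r2)·wrap + 2·C·cosβ = 25·4.8608 + 2·21.5407 = 164.6007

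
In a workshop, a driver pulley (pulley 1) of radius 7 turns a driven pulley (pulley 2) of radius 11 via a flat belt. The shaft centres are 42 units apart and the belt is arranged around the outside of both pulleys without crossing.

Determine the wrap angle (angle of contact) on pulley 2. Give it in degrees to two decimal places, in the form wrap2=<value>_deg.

open belt: β = asin((r2−r1)/C) = asin(4/42) = 5.4650°
wrap1 = π − 2β = 169.0700°
wrap2 = π + 2β = 190.9300°

wrap2=190.93_deg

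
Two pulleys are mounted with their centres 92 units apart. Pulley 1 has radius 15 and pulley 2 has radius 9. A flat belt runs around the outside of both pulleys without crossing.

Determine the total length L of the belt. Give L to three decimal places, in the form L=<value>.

L=259.790

open belt: β = asin((r2−r1)/C) = asin(-6/92) = -3.7393°
wrap1 = π − 2β = 187.4787°
wrap2 = π + 2β = 172.5213°
tangent length = C·cosβ = 91.8041
L = r1·wrap1 + r2·wrap2 + 2·C·cosβ = 15·3.2721 + 9·3.0111 + 2·91.8041 = 259.7897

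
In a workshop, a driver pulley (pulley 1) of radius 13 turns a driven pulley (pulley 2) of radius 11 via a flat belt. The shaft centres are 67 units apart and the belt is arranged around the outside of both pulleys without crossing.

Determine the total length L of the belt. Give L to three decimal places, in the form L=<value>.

L=209.458

open belt: β = asin((r2−r1)/C) = asin(-2/67) = -1.7106°
wrap1 = π − 2β = 183.4212°
wrap2 = π + 2β = 176.5788°
tangent length = C·cosβ = 66.9701
L = r1·wrap1 + r2·wrap2 + 2·C·cosβ = 13·3.2013 + 11·3.0819 + 2·66.9701 = 209.4579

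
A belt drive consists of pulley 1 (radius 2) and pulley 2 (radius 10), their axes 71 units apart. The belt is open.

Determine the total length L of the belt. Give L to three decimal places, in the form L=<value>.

open belt: β = asin((r2−r1)/C) = asin(8/71) = 6.4696°
wrap1 = π − 2β = 167.0608°
wrap2 = π + 2β = 192.9392°
tangent length = C·cosβ = 70.5479
L = r1·wrap1 + r2·wrap2 + 2·C·cosβ = 2·2.9158 + 10·3.3674 + 2·70.5479 = 180.6015

L=180.601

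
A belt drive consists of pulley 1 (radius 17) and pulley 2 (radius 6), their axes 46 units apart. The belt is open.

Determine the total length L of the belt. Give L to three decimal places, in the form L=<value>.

L=166.900

open belt: β = asin((r2−r1)/C) = asin(-11/46) = -13.8352°
wrap1 = π − 2β = 207.6704°
wrap2 = π + 2β = 152.3296°
tangent length = C·cosβ = 44.6654
L = r1·wrap1 + r2·wrap2 + 2·C·cosβ = 17·3.6245 + 6·2.6587 + 2·44.6654 = 166.8998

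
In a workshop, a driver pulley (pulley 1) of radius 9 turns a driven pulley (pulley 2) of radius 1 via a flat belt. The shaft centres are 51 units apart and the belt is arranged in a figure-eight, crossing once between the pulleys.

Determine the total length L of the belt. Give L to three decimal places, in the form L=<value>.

crossed belt: β = asin((r1+r2)/C) = asin(10/51) = 11.3077°
wrap1 = wrap2 = π + 2β = 202.6155°
tangent length = C·cosβ = 50.0100
L = (r1+r2)·wrap + 2·C·cosβ = 10·3.5363 + 2·50.0100 = 135.3831

L=135.383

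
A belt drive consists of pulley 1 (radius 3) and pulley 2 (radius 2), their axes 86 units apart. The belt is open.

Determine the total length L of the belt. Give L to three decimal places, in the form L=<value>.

L=187.720

open belt: β = asin((r2−r1)/C) = asin(-1/86) = -0.6662°
wrap1 = π − 2β = 181.3325°
wrap2 = π + 2β = 178.6675°
tangent length = C·cosβ = 85.9942
L = r1·wrap1 + r2·wrap2 + 2·C·cosβ = 3·3.1648 + 2·3.1183 + 2·85.9942 = 187.7196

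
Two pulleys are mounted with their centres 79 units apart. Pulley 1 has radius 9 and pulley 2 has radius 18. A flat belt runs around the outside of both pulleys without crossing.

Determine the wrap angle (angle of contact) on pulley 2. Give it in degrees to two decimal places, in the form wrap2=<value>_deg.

wrap2=193.08_deg

open belt: β = asin((r2−r1)/C) = asin(9/79) = 6.5416°
wrap1 = π − 2β = 166.9169°
wrap2 = π + 2β = 193.0831°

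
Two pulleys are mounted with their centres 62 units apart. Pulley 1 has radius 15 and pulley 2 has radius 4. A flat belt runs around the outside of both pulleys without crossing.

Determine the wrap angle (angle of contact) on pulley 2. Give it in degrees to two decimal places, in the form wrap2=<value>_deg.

open belt: β = asin((r2−r1)/C) = asin(-11/62) = -10.2195°
wrap1 = π − 2β = 200.4390°
wrap2 = π + 2β = 159.5610°

wrap2=159.56_deg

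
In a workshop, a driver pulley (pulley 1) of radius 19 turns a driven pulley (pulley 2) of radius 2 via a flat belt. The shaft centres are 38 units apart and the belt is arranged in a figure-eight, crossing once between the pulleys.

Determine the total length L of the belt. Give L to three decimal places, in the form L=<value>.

L=153.906

crossed belt: β = asin((r1+r2)/C) = asin(21/38) = 33.5477°
wrap1 = wrap2 = π + 2β = 247.0955°
tangent length = C·cosβ = 31.6702
L = (r1+r2)·wrap + 2·C·cosβ = 21·4.3126 + 2·31.6702 = 153.9056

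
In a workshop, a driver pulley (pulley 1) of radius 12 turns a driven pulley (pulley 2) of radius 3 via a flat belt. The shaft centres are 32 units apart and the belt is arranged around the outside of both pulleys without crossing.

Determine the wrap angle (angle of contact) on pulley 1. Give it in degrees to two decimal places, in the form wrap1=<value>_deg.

wrap1=212.67_deg

open belt: β = asin((r2−r1)/C) = asin(-9/32) = -16.3348°
wrap1 = π − 2β = 212.6696°
wrap2 = π + 2β = 147.3304°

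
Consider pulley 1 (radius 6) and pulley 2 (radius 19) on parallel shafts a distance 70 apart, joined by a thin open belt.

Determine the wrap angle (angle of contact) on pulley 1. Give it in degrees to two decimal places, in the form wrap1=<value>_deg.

open belt: β = asin((r2−r1)/C) = asin(13/70) = 10.7028°
wrap1 = π − 2β = 158.5944°
wrap2 = π + 2β = 201.4056°

wrap1=158.59_deg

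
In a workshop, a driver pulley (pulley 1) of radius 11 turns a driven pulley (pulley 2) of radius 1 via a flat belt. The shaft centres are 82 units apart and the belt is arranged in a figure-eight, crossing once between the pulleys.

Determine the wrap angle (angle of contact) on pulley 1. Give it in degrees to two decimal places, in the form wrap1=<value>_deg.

crossed belt: β = asin((r1+r2)/C) = asin(12/82) = 8.4150°
wrap1 = wrap2 = π + 2β = 196.8299°

wrap1=196.83_deg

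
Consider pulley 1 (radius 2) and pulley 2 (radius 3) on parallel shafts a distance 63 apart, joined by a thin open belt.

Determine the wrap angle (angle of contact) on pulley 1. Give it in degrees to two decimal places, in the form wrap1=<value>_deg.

open belt: β = asin((r2−r1)/C) = asin(1/63) = 0.9095°
wrap1 = π − 2β = 178.1810°
wrap2 = π + 2β = 181.8190°

wrap1=178.18_deg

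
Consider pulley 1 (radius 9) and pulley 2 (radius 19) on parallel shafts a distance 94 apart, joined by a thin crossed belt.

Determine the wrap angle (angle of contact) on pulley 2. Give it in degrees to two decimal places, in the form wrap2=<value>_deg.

wrap2=214.66_deg

crossed belt: β = asin((r1+r2)/C) = asin(28/94) = 17.3299°
wrap1 = wrap2 = π + 2β = 214.6597°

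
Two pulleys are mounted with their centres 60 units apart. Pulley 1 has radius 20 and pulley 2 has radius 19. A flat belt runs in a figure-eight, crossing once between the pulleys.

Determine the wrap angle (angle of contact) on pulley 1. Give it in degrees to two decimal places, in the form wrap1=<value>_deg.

wrap1=261.08_deg

crossed belt: β = asin((r1+r2)/C) = asin(39/60) = 40.5416°
wrap1 = wrap2 = π + 2β = 261.0832°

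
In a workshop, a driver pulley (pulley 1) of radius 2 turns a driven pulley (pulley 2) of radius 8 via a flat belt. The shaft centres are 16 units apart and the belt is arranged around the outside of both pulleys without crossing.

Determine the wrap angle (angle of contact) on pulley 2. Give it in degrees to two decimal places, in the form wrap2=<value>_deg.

wrap2=224.05_deg

open belt: β = asin((r2−r1)/C) = asin(6/16) = 22.0243°
wrap1 = π − 2β = 135.9514°
wrap2 = π + 2β = 224.0486°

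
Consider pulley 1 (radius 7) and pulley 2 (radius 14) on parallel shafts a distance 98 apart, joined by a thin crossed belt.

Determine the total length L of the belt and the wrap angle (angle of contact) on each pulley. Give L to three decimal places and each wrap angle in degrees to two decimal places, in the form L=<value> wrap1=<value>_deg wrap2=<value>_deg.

L=266.491 wrap1=204.75_deg wrap2=204.75_deg

crossed belt: β = asin((r1+r2)/C) = asin(21/98) = 12.3736°
wrap1 = wrap2 = π + 2β = 204.7473°
tangent length = C·cosβ = 95.7236
L = (r1+r2)·wrap + 2·C·cosβ = 21·3.5735 + 2·95.7236 = 266.4909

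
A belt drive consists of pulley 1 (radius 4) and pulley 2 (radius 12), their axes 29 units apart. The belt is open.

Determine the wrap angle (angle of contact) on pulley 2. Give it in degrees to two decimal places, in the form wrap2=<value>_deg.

open belt: β = asin((r2−r1)/C) = asin(8/29) = 16.0134°
wrap1 = π − 2β = 147.9732°
wrap2 = π + 2β = 212.0268°

wrap2=212.03_deg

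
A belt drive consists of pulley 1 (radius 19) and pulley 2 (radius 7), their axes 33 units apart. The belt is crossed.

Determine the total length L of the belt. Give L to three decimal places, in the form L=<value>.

crossed belt: β = asin((r1+r2)/C) = asin(26/33) = 51.9877°
wrap1 = wrap2 = π + 2β = 283.9754°
tangent length = C·cosβ = 20.3224
L = (r1+r2)·wrap + 2·C·cosβ = 26·4.9563 + 2·20.3224 = 169.5088

L=169.509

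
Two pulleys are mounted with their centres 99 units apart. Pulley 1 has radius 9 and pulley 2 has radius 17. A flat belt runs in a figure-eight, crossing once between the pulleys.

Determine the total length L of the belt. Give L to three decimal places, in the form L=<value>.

crossed belt: β = asin((r1+r2)/C) = asin(26/99) = 15.2260°
wrap1 = wrap2 = π + 2β = 210.4519°
tangent length = C·cosβ = 95.5249
L = (r1+r2)·wrap + 2·C·cosβ = 26·3.6731 + 2·95.5249 = 286.5498

L=286.550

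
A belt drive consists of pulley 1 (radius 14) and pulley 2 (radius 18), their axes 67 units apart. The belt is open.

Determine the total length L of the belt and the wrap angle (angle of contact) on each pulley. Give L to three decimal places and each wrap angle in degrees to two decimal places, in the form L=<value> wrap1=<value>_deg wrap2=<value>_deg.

L=234.770 wrap1=173.15_deg wrap2=186.85_deg

open belt: β = asin((r2−r1)/C) = asin(4/67) = 3.4227°
wrap1 = π − 2β = 173.1546°
wrap2 = π + 2β = 186.8454°
tangent length = C·cosβ = 66.8805
L = r1·wrap1 + r2·wrap2 + 2·C·cosβ = 14·3.0221 + 18·3.2611 + 2·66.8805 = 234.7698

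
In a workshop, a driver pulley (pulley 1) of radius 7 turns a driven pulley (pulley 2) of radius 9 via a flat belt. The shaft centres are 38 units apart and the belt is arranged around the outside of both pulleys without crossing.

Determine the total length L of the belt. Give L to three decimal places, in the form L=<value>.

open belt: β = asin((r2−r1)/C) = asin(2/38) = 3.0170°
wrap1 = π − 2β = 173.9661°
wrap2 = π + 2β = 186.0339°
tangent length = C·cosβ = 37.9473
L = r1·wrap1 + r2·wrap2 + 2·C·cosβ = 7·3.0363 + 9·3.2469 + 2·37.9473 = 126.3708

L=126.371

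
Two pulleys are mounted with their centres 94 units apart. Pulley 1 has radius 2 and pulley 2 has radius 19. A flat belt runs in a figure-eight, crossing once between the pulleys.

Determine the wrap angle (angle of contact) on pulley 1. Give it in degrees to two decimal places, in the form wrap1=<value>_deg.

crossed belt: β = asin((r1+r2)/C) = asin(21/94) = 12.9091°
wrap1 = wrap2 = π + 2β = 205.8181°

wrap1=205.82_deg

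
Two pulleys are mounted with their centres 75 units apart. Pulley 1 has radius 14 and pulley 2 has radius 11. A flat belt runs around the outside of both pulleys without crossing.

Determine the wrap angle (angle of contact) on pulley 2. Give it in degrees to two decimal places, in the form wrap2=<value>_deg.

open belt: β = asin((r2−r1)/C) = asin(-3/75) = -2.2924°
wrap1 = π − 2β = 184.5849°
wrap2 = π + 2β = 175.4151°

wrap2=175.42_deg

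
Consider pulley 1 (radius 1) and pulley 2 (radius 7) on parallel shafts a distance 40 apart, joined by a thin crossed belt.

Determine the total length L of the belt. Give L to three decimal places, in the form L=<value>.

crossed belt: β = asin((r1+r2)/C) = asin(8/40) = 11.5370°
wrap1 = wrap2 = π + 2β = 203.0739°
tangent length = C·cosβ = 39.1918
L = (r1+r2)·wrap + 2·C·cosβ = 8·3.5443 + 2·39.1918 = 106.7381

L=106.738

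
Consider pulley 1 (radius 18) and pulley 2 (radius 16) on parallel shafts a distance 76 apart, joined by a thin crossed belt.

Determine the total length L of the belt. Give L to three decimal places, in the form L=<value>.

L=274.295

crossed belt: β = asin((r1+r2)/C) = asin(34/76) = 26.5750°
wrap1 = wrap2 = π + 2β = 233.1499°
tangent length = C·cosβ = 67.9706
L = (r1+r2)·wrap + 2·C·cosβ = 34·4.0692 + 2·67.9706 = 274.2951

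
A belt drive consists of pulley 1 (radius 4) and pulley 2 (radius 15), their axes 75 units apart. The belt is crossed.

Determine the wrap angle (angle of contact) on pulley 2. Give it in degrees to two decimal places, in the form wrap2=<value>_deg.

crossed belt: β = asin((r1+r2)/C) = asin(19/75) = 14.6748°
wrap1 = wrap2 = π + 2β = 209.3497°

wrap2=209.35_deg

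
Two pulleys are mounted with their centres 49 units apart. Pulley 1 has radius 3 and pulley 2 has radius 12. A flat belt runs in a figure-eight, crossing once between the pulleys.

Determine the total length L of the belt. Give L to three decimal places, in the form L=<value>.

crossed belt: β = asin((r1+r2)/C) = asin(15/49) = 17.8257°
wrap1 = wrap2 = π + 2β = 215.6514°
tangent length = C·cosβ = 46.6476
L = (r1+r2)·wrap + 2·C·cosβ = 15·3.7638 + 2·46.6476 = 149.7526

L=149.753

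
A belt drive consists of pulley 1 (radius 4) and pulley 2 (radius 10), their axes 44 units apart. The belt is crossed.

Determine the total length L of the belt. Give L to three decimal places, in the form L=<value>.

crossed belt: β = asin((r1+r2)/C) = asin(14/44) = 18.5530°
wrap1 = wrap2 = π + 2β = 217.1060°
tangent length = C·cosβ = 41.7133
L = (r1+r2)·wrap + 2·C·cosβ = 14·3.7892 + 2·41.7133 = 136.4756

L=136.476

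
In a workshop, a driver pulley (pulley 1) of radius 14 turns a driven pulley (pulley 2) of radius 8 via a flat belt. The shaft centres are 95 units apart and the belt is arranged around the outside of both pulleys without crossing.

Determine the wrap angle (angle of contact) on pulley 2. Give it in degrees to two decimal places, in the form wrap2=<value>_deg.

wrap2=172.76_deg

open belt: β = asin((r2−r1)/C) = asin(-6/95) = -3.6211°
wrap1 = π − 2β = 187.2422°
wrap2 = π + 2β = 172.7578°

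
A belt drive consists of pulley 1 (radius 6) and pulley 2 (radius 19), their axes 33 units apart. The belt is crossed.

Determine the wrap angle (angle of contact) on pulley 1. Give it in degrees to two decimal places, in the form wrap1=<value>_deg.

wrap1=278.50_deg

crossed belt: β = asin((r1+r2)/C) = asin(25/33) = 49.2509°
wrap1 = wrap2 = π + 2β = 278.5019°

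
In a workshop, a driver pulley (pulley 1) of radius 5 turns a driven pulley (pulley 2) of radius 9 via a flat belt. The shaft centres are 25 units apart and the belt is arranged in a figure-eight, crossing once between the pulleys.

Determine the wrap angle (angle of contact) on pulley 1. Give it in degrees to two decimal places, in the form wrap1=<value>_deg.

wrap1=248.11_deg

crossed belt: β = asin((r1+r2)/C) = asin(14/25) = 34.0558°
wrap1 = wrap2 = π + 2β = 248.1116°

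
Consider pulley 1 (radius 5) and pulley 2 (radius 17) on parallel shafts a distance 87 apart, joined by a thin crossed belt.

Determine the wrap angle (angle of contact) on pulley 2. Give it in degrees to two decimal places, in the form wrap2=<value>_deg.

crossed belt: β = asin((r1+r2)/C) = asin(22/87) = 14.6476°
wrap1 = wrap2 = π + 2β = 209.2952°

wrap2=209.30_deg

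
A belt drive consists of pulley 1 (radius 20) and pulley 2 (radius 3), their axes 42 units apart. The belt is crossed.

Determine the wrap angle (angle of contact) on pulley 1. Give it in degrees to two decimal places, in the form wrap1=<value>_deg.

wrap1=246.41_deg

crossed belt: β = asin((r1+r2)/C) = asin(23/42) = 33.2038°
wrap1 = wrap2 = π + 2β = 246.4076°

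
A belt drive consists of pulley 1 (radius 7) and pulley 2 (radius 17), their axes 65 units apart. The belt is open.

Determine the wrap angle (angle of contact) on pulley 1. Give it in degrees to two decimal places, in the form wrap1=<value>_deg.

wrap1=162.30_deg

open belt: β = asin((r2−r1)/C) = asin(10/65) = 8.8499°
wrap1 = π − 2β = 162.3002°
wrap2 = π + 2β = 197.6998°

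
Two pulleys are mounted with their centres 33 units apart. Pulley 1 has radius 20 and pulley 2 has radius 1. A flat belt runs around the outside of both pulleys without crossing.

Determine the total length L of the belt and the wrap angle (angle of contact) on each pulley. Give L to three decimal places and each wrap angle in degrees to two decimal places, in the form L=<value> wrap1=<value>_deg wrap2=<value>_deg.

open belt: β = asin((r2−r1)/C) = asin(-19/33) = -35.1527°
wrap1 = π − 2β = 250.3054°
wrap2 = π + 2β = 109.6946°
tangent length = C·cosβ = 26.9815
L = r1·wrap1 + r2·wrap2 + 2·C·cosβ = 20·4.3687 + 1·1.9145 + 2·26.9815 = 143.2506

L=143.251 wrap1=250.31_deg wrap2=109.69_deg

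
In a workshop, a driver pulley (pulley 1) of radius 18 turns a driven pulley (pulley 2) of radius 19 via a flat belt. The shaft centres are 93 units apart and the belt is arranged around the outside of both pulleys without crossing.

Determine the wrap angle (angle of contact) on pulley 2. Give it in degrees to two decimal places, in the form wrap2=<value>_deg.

open belt: β = asin((r2−r1)/C) = asin(1/93) = 0.6161°
wrap1 = π − 2β = 178.7678°
wrap2 = π + 2β = 181.2322°

wrap2=181.23_deg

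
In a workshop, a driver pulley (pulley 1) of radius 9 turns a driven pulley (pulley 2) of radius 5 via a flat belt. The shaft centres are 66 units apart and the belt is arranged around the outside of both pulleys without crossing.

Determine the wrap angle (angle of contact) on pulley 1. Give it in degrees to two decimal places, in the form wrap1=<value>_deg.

wrap1=186.95_deg

open belt: β = asin((r2−r1)/C) = asin(-4/66) = -3.4746°
wrap1 = π − 2β = 186.9492°
wrap2 = π + 2β = 173.0508°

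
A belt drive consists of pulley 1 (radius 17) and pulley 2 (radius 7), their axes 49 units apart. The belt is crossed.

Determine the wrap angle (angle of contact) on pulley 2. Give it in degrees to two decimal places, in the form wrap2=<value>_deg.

wrap2=238.65_deg

crossed belt: β = asin((r1+r2)/C) = asin(24/49) = 29.3272°
wrap1 = wrap2 = π + 2β = 238.6543°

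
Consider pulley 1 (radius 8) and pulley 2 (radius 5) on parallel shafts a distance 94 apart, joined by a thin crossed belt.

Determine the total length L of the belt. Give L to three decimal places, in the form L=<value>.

L=230.641

crossed belt: β = asin((r1+r2)/C) = asin(13/94) = 7.9494°
wrap1 = wrap2 = π + 2β = 195.8987°
tangent length = C·cosβ = 93.0967
L = (r1+r2)·wrap + 2·C·cosβ = 13·3.4191 + 2·93.0967 = 230.6415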